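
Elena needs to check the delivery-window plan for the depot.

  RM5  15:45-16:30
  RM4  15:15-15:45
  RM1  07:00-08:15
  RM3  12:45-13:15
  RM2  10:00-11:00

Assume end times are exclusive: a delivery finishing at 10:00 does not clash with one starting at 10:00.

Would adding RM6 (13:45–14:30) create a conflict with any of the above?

RM1: ends 08:15 at or before RM6 starts 13:45 → clear.
RM2: ends 11:00 at or before RM6 starts 13:45 → clear.
RM3: ends 13:15 at or before RM6 starts 13:45 → clear.
RM4: starts 15:15 at or after RM6 ends 14:30 → clear.
RM5: starts 15:45 at or after RM6 ends 14:30 → clear.

No — it doesn't clash with anything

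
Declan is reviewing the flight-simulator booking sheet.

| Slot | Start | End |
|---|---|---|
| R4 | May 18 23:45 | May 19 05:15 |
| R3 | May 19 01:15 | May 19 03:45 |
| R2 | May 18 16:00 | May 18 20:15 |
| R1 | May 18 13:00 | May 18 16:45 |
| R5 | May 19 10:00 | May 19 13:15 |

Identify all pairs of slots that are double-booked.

R1 & R2, R3 & R4

Sorted by start: R1, R2, R4, R3, R5.
R2 starts before R1 ends → R1 and R2 overlap.
R4 starts after R1 ends, so nothing later overlaps R1 either.
R4 starts after R2 ends, so nothing later overlaps R2 either.
R3 starts before R4 ends → R4 and R3 overlap.
R5 starts after R4 ends.
R5 starts after R3 ends.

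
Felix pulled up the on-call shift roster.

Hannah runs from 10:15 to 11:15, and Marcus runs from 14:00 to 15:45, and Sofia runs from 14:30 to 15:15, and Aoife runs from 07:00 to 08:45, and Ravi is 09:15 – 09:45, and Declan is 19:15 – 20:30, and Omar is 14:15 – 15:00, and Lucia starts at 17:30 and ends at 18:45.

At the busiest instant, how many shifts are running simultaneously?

3

Sort all start/end points and keep a running count:
07:00 start Aoife → 1
08:45 end Aoife → 0
09:15 start Ravi → 1
09:45 end Ravi → 0
10:15 start Hannah → 1
11:15 end Hannah → 0
14:00 start Marcus → 1
14:15 start Omar → 2
14:30 start Sofia → 3
15:00 end Omar → 2
15:15 end Sofia → 1
15:45 end Marcus → 0
17:30 start Lucia → 1
18:45 end Lucia → 0
19:15 start Declan → 1
20:30 end Declan → 0
Peak is 3, at 14:30 (Marcus, Omar, Sofia).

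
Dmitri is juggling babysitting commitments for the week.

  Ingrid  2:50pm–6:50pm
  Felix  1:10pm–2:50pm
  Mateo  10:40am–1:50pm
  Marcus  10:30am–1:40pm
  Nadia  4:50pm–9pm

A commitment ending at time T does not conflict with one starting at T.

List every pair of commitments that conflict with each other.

Felix & Marcus, Felix & Mateo, Ingrid & Nadia, Marcus & Mateo

Sorted by start: Marcus, Mateo, Felix, Ingrid, Nadia.
Mateo starts before Marcus ends → Marcus and Mateo overlap.
Felix starts before Marcus ends → Marcus and Felix overlap.
Ingrid starts after Marcus ends — done with Marcus.
Felix starts before Mateo ends → Mateo and Felix overlap.
Ingrid starts after Mateo ends — done with Mateo.
Ingrid starts exactly when Felix ends (back-to-back, no overlap) — done with Felix.
Nadia starts before Ingrid ends → Ingrid and Nadia overlap.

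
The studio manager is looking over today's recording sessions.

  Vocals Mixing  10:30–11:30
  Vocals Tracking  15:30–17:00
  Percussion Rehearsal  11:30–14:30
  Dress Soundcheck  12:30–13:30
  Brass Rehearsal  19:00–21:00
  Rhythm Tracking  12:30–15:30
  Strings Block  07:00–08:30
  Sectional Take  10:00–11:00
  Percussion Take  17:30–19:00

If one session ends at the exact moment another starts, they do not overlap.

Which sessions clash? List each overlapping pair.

Sorted by start: Strings Block, Sectional Take, Vocals Mixing, Percussion Rehearsal, Dress Soundcheck, Rhythm Tracking, Vocals Tracking, Percussion Take, Brass Rehearsal.
Sectional Take starts after Strings Block ends, so nothing later overlaps Strings Block either.
Vocals Mixing starts before Sectional Take ends → Sectional Take and Vocals Mixing overlap.
Percussion Rehearsal starts after Sectional Take ends, so nothing later overlaps Sectional Take either.
Percussion Rehearsal starts exactly when Vocals Mixing ends (back-to-back, no overlap), so nothing later overlaps Vocals Mixing either.
Dress Soundcheck starts before Percussion Rehearsal ends → Percussion Rehearsal and Dress Soundcheck overlap.
Rhythm Tracking starts before Percussion Rehearsal ends → Percussion Rehearsal and Rhythm Tracking overlap.
Vocals Tracking starts after Percussion Rehearsal ends, so nothing later overlaps Percussion Rehearsal either.
Rhythm Tracking starts before Dress Soundcheck ends → Dress Soundcheck and Rhythm Tracking overlap.
Vocals Tracking starts after Dress Soundcheck ends, so nothing later overlaps Dress Soundcheck either.
Vocals Tracking starts exactly when Rhythm Tracking ends (back-to-back, no overlap), so nothing later overlaps Rhythm Tracking either.
Percussion Take starts after Vocals Tracking ends, so nothing later overlaps Vocals Tracking either.
Brass Rehearsal starts exactly when Percussion Take ends (back-to-back, no overlap).

Dress Soundcheck & Percussion Rehearsal, Dress Soundcheck & Rhythm Tracking, Percussion Rehearsal & Rhythm Tracking, Sectional Take & Vocals Mixing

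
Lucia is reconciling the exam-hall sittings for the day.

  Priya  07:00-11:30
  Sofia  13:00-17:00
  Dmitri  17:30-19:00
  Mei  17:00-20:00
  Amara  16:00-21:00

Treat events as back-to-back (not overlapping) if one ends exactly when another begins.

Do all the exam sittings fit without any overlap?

Sorted by start: Priya, Sofia, Amara, Mei, Dmitri.
Sofia starts after Priya ends, so Priya has no further overlaps.
Amara starts before Sofia ends → Sofia and Amara overlap.
That's a conflict, so the schedule is not conflict-free.

No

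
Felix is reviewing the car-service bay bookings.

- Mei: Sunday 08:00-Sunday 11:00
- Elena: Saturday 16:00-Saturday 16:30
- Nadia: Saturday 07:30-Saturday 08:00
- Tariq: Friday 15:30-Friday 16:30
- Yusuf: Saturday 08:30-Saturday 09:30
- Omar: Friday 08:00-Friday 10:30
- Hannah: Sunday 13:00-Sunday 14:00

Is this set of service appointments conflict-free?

Yes

Sorted by start: Omar, Tariq, Nadia, Yusuf, Elena, Mei, Hannah.
Tariq starts after Omar ends, so nothing later overlaps Omar either.
Nadia starts after Tariq ends, so nothing later overlaps Tariq either.
Yusuf starts after Nadia ends, so nothing later overlaps Nadia either.
Elena starts after Yusuf ends, so nothing later overlaps Yusuf either.
Mei starts after Elena ends, so nothing later overlaps Elena either.
Hannah starts after Mei ends.
Every pair is clear; the schedule has no overlaps.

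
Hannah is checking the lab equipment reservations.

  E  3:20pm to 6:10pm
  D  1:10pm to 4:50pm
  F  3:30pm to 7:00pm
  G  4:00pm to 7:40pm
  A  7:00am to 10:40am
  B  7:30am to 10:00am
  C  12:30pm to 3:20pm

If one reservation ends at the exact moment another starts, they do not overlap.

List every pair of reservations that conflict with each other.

A & B, C & D, D & E, D & F, D & G, E & F, E & G, F & G

Two intervals overlap when each starts before the other ends.
Sorted by start: A, B, C, D, E, F, G.
B starts before A ends → A and B overlap.
C starts after A ends; A is clear from here.
C starts after B ends; B is clear from here.
D starts before C ends → C and D overlap.
E starts exactly when C ends (back-to-back, no overlap); C is clear from here.
E starts before D ends → D and E overlap.
F starts before D ends → D and F overlap.
G starts before D ends → D and G overlap.
F starts before E ends → E and F overlap.
G starts before E ends → E and G overlap.
G starts before F ends → F and G overlap.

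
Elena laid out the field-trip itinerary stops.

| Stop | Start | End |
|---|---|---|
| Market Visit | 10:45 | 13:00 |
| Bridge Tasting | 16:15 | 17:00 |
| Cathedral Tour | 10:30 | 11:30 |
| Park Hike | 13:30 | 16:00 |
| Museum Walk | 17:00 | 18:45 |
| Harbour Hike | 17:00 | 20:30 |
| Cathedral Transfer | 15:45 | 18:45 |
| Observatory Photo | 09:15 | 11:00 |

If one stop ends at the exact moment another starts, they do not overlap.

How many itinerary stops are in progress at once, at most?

Sort all start/end points and keep a running count:
09:15 start Observatory Photo → 1
10:30 start Cathedral Tour → 2
10:45 start Market Visit → 3
11:00 end Observatory Photo → 2
11:30 end Cathedral Tour → 1
13:00 end Market Visit → 0
13:30 start Park Hike → 1
15:45 start Cathedral Transfer → 2
16:00 end Park Hike → 1
16:15 start Bridge Tasting → 2
17:00 end Bridge Tasting → 1
17:00 start Harbour Hike → 2
17:00 start Museum Walk → 3
18:45 end Cathedral Transfer → 2
18:45 end Museum Walk → 1
20:30 end Harbour Hike → 0
Peak is 3, at 10:45 (Cathedral Tour, Market Visit, Observatory Photo).

3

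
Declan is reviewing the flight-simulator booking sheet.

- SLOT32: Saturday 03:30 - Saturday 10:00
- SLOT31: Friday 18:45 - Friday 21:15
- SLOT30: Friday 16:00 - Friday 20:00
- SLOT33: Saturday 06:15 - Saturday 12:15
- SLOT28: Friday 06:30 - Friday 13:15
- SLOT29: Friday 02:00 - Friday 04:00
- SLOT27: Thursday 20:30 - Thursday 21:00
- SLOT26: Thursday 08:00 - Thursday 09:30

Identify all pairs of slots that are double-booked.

Two intervals overlap when each starts before the other ends.
Sorted by start: SLOT26, SLOT27, SLOT29, SLOT28, SLOT30, SLOT31, SLOT32, SLOT33.
SLOT27 starts after SLOT26 ends, so nothing later overlaps SLOT26 either.
SLOT29 starts after SLOT27 ends, so nothing later overlaps SLOT27 either.
SLOT28 starts after SLOT29 ends, so nothing later overlaps SLOT29 either.
SLOT30 starts after SLOT28 ends, so nothing later overlaps SLOT28 either.
SLOT31 starts before SLOT30 ends → SLOT30 and SLOT31 overlap.
SLOT32 starts after SLOT30 ends, so nothing later overlaps SLOT30 either.
SLOT32 starts after SLOT31 ends, so nothing later overlaps SLOT31 either.
SLOT33 starts before SLOT32 ends → SLOT32 and SLOT33 overlap.

SLOT30 & SLOT31, SLOT32 & SLOT33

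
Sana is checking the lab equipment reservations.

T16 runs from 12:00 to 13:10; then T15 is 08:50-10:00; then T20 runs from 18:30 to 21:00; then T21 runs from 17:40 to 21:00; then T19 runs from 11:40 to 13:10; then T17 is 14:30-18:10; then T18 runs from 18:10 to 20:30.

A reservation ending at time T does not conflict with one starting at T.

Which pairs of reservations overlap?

T16 & T19, T17 & T21, T18 & T20, T18 & T21, T20 & T21

Sorted by start: T15, T19, T16, T17, T21, T18, T20.
T19 starts after T15 ends, so nothing later overlaps T15 either.
T16 starts before T19 ends → T19 and T16 overlap.
T17 starts after T19 ends, so nothing later overlaps T19 either.
T17 starts after T16 ends, so nothing later overlaps T16 either.
T21 starts before T17 ends → T17 and T21 overlap.
T18 starts exactly when T17 ends (back-to-back, no overlap), so nothing later overlaps T17 either.
T18 starts before T21 ends → T21 and T18 overlap.
T20 starts before T21 ends → T21 and T20 overlap.
T20 starts before T18 ends → T18 and T20 overlap.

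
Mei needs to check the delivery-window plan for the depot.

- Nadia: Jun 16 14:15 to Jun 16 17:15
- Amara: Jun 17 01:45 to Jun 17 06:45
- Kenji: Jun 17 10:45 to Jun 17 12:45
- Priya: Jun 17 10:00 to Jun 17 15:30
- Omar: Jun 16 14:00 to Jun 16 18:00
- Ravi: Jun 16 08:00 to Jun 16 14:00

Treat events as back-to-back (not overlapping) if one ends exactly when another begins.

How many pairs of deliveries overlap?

Sorted by start: Ravi, Omar, Nadia, Amara, Priya, Kenji.
Omar starts exactly when Ravi ends (back-to-back, no overlap), so nothing later overlaps Ravi either.
Nadia starts before Omar ends → Omar and Nadia overlap.
Amara starts after Omar ends, so nothing later overlaps Omar either.
Amara starts after Nadia ends, so nothing later overlaps Nadia either.
Priya starts after Amara ends, so nothing later overlaps Amara either.
Kenji starts before Priya ends → Priya and Kenji overlap.
Overlapping pairs: Kenji & Priya, Nadia & Omar — 2 in total.

2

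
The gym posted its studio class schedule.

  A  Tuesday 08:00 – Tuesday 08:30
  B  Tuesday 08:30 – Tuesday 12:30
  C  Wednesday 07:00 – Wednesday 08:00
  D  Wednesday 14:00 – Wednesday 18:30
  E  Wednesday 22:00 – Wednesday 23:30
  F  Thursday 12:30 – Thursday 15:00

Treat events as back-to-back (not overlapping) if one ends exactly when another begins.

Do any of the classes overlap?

Two intervals overlap when each starts before the other ends.
Sorted by start: A, B, C, D, E, F.
B starts exactly when A ends (back-to-back, no overlap); A is clear from here.
C starts after B ends; B is clear from here.
D starts after C ends; C is clear from here.
E starts after D ends; D is clear from here.
F starts after E ends.
Every pair is clear; the schedule has no overlaps.

No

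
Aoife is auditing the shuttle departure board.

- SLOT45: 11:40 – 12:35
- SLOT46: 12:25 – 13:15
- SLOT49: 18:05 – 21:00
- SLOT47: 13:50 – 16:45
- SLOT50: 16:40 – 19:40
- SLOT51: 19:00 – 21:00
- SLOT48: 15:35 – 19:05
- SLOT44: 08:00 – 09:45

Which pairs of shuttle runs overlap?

SLOT45 & SLOT46, SLOT47 & SLOT48, SLOT47 & SLOT50, SLOT48 & SLOT49, SLOT48 & SLOT50, SLOT48 & SLOT51, SLOT49 & SLOT50, SLOT49 & SLOT51, SLOT50 & SLOT51

Sorted by start: SLOT44, SLOT45, SLOT46, SLOT47, SLOT48, SLOT50, SLOT49, SLOT51.
SLOT45 starts after SLOT44 ends; SLOT44 is clear from here.
SLOT46 starts before SLOT45 ends → SLOT45 and SLOT46 overlap.
SLOT47 starts after SLOT45 ends; SLOT45 is clear from here.
SLOT47 starts after SLOT46 ends; SLOT46 is clear from here.
SLOT48 starts before SLOT47 ends → SLOT47 and SLOT48 overlap.
SLOT50 starts before SLOT47 ends → SLOT47 and SLOT50 overlap.
SLOT49 starts after SLOT47 ends; SLOT47 is clear from here.
SLOT50 starts before SLOT48 ends → SLOT48 and SLOT50 overlap.
SLOT49 starts before SLOT48 ends → SLOT48 and SLOT49 overlap.
SLOT51 starts before SLOT48 ends → SLOT48 and SLOT51 overlap.
SLOT49 starts before SLOT50 ends → SLOT50 and SLOT49 overlap.
SLOT51 starts before SLOT50 ends → SLOT50 and SLOT51 overlap.
SLOT51 starts before SLOT49 ends → SLOT49 and SLOT51 overlap.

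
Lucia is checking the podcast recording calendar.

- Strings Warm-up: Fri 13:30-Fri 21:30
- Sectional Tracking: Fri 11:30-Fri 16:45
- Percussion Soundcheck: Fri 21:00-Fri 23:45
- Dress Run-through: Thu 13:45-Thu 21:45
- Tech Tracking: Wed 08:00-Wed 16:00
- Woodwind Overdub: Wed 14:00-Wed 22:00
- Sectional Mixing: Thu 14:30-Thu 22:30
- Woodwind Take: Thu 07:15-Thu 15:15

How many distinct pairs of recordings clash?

6

Two intervals overlap when each starts before the other ends.
Sorted by start: Tech Tracking, Woodwind Overdub, Woodwind Take, Dress Run-through, Sectional Mixing, Sectional Tracking, Strings Warm-up, Percussion Soundcheck.
Woodwind Overdub starts before Tech Tracking ends → Tech Tracking and Woodwind Overdub overlap.
Woodwind Take starts after Tech Tracking ends; Tech Tracking is clear from here.
Woodwind Take starts after Woodwind Overdub ends; Woodwind Overdub is clear from here.
Dress Run-through starts before Woodwind Take ends → Woodwind Take and Dress Run-through overlap.
Sectional Mixing starts before Woodwind Take ends → Woodwind Take and Sectional Mixing overlap.
Sectional Tracking starts after Woodwind Take ends; Woodwind Take is clear from here.
Sectional Mixing starts before Dress Run-through ends → Dress Run-through and Sectional Mixing overlap.
Sectional Tracking starts after Dress Run-through ends; Dress Run-through is clear from here.
Sectional Tracking starts after Sectional Mixing ends; Sectional Mixing is clear from here.
Strings Warm-up starts before Sectional Tracking ends → Sectional Tracking and Strings Warm-up overlap.
Percussion Soundcheck starts after Sectional Tracking ends.
Percussion Soundcheck starts before Strings Warm-up ends → Strings Warm-up and Percussion Soundcheck overlap.
Overlapping pairs: Dress Run-through & Sectional Mixing, Dress Run-through & Woodwind Take, Percussion Soundcheck & Strings Warm-up, Sectional Mixing & Woodwind Take, Sectional Tracking & Strings Warm-up, Tech Tracking & Woodwind Overdub — 6 in total.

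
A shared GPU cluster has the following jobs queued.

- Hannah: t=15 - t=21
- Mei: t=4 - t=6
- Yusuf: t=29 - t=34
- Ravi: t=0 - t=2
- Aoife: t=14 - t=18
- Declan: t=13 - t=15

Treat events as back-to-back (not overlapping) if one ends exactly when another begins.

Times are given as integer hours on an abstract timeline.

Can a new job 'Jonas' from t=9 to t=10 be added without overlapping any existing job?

Yes — the slot is free

Ravi: ends t=2 at or before Jonas starts t=9 → clear.
Mei: ends t=6 at or before Jonas starts t=9 → clear.
Declan: starts t=13 at or after Jonas ends t=10 → clear.
Aoife: starts t=14 at or after Jonas ends t=10 → clear.
Hannah: starts t=15 at or after Jonas ends t=10 → clear.
Yusuf: starts t=29 at or after Jonas ends t=10 → clear.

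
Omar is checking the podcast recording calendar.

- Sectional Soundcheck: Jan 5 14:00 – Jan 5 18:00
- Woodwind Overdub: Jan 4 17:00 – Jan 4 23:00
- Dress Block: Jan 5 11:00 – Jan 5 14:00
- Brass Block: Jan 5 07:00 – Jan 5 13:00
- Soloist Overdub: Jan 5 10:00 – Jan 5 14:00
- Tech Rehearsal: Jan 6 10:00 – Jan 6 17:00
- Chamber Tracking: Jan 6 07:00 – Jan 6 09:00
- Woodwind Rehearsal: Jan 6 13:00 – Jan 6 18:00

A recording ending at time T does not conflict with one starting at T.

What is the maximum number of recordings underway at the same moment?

Walk through starts and ends in time order (an end at T is processed before a start at T):
Jan 4 17:00 start Woodwind Overdub → 1
Jan 4 23:00 end Woodwind Overdub → 0
Jan 5 07:00 start Brass Block → 1
Jan 5 10:00 start Soloist Overdub → 2
Jan 5 11:00 start Dress Block → 3
Jan 5 13:00 end Brass Block → 2
Jan 5 14:00 end Dress Block → 1
Jan 5 14:00 end Soloist Overdub → 0
Jan 5 14:00 start Sectional Soundcheck → 1
Jan 5 18:00 end Sectional Soundcheck → 0
Jan 6 07:00 start Chamber Tracking → 1
Jan 6 09:00 end Chamber Tracking → 0
Jan 6 10:00 start Tech Rehearsal → 1
Jan 6 13:00 start Woodwind Rehearsal → 2
Jan 6 17:00 end Tech Rehearsal → 1
Jan 6 18:00 end Woodwind Rehearsal → 0
Peak is 3, at Jan 5 11:00 (Brass Block, Dress Block, Soloist Overdub).

3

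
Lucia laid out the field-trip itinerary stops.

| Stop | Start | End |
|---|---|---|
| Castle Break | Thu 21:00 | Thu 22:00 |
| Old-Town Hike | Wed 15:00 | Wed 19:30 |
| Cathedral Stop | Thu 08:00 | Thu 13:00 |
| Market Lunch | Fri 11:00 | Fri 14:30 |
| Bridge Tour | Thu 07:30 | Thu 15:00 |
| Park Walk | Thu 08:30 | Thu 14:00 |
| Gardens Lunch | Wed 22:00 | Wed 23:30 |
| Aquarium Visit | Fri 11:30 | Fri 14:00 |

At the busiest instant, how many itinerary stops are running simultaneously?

3

Sort all start/end points and keep a running count:
Wed 15:00 start Old-Town Hike → 1
Wed 19:30 end Old-Town Hike → 0
Wed 22:00 start Gardens Lunch → 1
Wed 23:30 end Gardens Lunch → 0
Thu 07:30 start Bridge Tour → 1
Thu 08:00 start Cathedral Stop → 2
Thu 08:30 start Park Walk → 3
Thu 13:00 end Cathedral Stop → 2
Thu 14:00 end Park Walk → 1
Thu 15:00 end Bridge Tour → 0
Thu 21:00 start Castle Break → 1
Thu 22:00 end Castle Break → 0
Fri 11:00 start Market Lunch → 1
Fri 11:30 start Aquarium Visit → 2
Fri 14:00 end Aquarium Visit → 1
Fri 14:30 end Market Lunch → 0
Peak is 3, at Thu 08:30 (Bridge Tour, Cathedral Stop, Park Walk).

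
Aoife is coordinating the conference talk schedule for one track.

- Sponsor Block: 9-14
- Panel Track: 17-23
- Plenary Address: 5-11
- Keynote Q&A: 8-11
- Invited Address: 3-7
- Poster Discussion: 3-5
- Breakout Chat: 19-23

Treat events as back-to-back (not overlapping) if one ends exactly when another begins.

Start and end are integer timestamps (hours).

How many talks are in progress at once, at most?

Sort all start/end points and keep a running count:
3 start Invited Address → 1
3 start Poster Discussion → 2
5 end Poster Discussion → 1
5 start Plenary Address → 2
7 end Invited Address → 1
8 start Keynote Q&A → 2
9 start Sponsor Block → 3
11 end Keynote Q&A → 2
11 end Plenary Address → 1
14 end Sponsor Block → 0
17 start Panel Track → 1
19 start Breakout Chat → 2
23 end Breakout Chat → 1
23 end Panel Track → 0
Peak is 3, at 9 (Keynote Q&A, Plenary Address, Sponsor Block).

3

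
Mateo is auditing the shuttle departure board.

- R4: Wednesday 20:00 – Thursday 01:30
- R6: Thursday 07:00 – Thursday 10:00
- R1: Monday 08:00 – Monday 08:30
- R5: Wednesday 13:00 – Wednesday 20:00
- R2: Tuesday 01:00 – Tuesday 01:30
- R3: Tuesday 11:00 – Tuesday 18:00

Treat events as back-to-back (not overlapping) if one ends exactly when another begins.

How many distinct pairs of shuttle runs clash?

0

Sorted by start: R1, R2, R3, R5, R4, R6.
R2 starts after R1 ends — done with R1.
R3 starts after R2 ends — done with R2.
R5 starts after R3 ends — done with R3.
R4 starts exactly when R5 ends (back-to-back, no overlap) — done with R5.
R6 starts after R4 ends.
No pair overlaps.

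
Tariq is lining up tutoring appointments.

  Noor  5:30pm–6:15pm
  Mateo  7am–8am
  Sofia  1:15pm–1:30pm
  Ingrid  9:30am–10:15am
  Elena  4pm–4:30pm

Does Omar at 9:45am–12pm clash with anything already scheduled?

Mateo: ends 8am at or before Omar starts 9:45am → clear.
Ingrid: starts 9:30am before Omar ends 12pm, and ends 10:15am after Omar starts 9:45am → overlap.
Sofia: starts 1:15pm at or after Omar ends 12pm → clear.
Elena: starts 4pm at or after Omar ends 12pm → clear.
Noor: starts 5:30pm at or after Omar ends 12pm → clear.
Omar overlaps Ingrid.

Yes — it overlaps Ingrid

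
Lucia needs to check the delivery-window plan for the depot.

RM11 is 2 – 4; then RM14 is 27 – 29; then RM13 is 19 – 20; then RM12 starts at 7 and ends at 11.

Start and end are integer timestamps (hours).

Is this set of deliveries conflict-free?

Yes

Sorted by start: RM11, RM12, RM13, RM14.
RM12 starts after RM11 ends, so RM11 has no further overlaps.
RM13 starts after RM12 ends, so RM12 has no further overlaps.
RM14 starts after RM13 ends.
Every pair is clear; the schedule has no overlaps.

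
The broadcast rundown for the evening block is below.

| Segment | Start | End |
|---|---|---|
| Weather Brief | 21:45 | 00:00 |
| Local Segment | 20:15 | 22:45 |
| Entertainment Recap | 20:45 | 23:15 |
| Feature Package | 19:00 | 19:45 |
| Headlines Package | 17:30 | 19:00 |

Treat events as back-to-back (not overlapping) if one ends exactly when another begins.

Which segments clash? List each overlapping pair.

Entertainment Recap & Local Segment, Entertainment Recap & Weather Brief, Local Segment & Weather Brief

Sorted by start: Headlines Package, Feature Package, Local Segment, Entertainment Recap, Weather Brief.
Feature Package starts exactly when Headlines Package ends (back-to-back, no overlap) — done with Headlines Package.
Local Segment starts after Feature Package ends — done with Feature Package.
Entertainment Recap starts before Local Segment ends → Local Segment and Entertainment Recap overlap.
Weather Brief starts before Local Segment ends → Local Segment and Weather Brief overlap.
Weather Brief starts before Entertainment Recap ends → Entertainment Recap and Weather Brief overlap.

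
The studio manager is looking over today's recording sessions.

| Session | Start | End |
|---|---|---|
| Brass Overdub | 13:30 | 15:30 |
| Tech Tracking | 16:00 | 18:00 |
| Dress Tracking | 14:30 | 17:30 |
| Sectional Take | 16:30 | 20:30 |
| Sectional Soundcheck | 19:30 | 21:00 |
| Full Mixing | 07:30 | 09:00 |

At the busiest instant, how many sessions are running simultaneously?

3

Walk through starts and ends in time order (an end at T is processed before a start at T):
07:30 start Full Mixing → 1
09:00 end Full Mixing → 0
13:30 start Brass Overdub → 1
14:30 start Dress Tracking → 2
15:30 end Brass Overdub → 1
16:00 start Tech Tracking → 2
16:30 start Sectional Take → 3
17:30 end Dress Tracking → 2
18:00 end Tech Tracking → 1
19:30 start Sectional Soundcheck → 2
20:30 end Sectional Take → 1
21:00 end Sectional Soundcheck → 0
Peak is 3, at 16:30 (Dress Tracking, Sectional Take, Tech Tracking).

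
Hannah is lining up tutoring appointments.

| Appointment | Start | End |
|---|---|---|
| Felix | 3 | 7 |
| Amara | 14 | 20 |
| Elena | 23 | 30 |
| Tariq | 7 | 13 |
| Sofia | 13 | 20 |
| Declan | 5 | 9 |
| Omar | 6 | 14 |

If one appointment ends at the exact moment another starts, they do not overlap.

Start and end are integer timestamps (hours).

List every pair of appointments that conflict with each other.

Amara & Sofia, Declan & Felix, Declan & Omar, Declan & Tariq, Felix & Omar, Omar & Sofia, Omar & Tariq

Sorted by start: Felix, Declan, Omar, Tariq, Sofia, Amara, Elena.
Declan starts before Felix ends → Felix and Declan overlap.
Omar starts before Felix ends → Felix and Omar overlap.
Tariq starts exactly when Felix ends (back-to-back, no overlap); Felix is clear from here.
Omar starts before Declan ends → Declan and Omar overlap.
Tariq starts before Declan ends → Declan and Tariq overlap.
Sofia starts after Declan ends; Declan is clear from here.
Tariq starts before Omar ends → Omar and Tariq overlap.
Sofia starts before Omar ends → Omar and Sofia overlap.
Amara starts exactly when Omar ends (back-to-back, no overlap); Omar is clear from here.
Sofia starts exactly when Tariq ends (back-to-back, no overlap); Tariq is clear from here.
Amara starts before Sofia ends → Sofia and Amara overlap.
Elena starts after Sofia ends.
Elena starts after Amara ends.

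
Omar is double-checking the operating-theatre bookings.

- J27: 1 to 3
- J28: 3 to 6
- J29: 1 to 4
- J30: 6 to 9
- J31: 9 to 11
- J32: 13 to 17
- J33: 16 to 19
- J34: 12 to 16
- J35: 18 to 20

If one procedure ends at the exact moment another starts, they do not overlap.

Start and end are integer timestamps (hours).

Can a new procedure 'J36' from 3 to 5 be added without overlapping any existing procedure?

No — it overlaps J28, J29

J27: ends 3 at or before J36 starts 3 → clear.
J29: starts 1 before J36 ends 5, and ends 4 after J36 starts 3 → overlap.
J28: starts 3 before J36 ends 5, and ends 6 after J36 starts 3 → overlap.
J30: starts 6 at or after J36 ends 5 → clear.
J31: starts 9 at or after J36 ends 5 → clear.
J34: starts 12 at or after J36 ends 5 → clear.
J32: starts 13 at or after J36 ends 5 → clear.
J33: starts 16 at or after J36 ends 5 → clear.
J35: starts 18 at or after J36 ends 5 → clear.
J36 overlaps J28, J29.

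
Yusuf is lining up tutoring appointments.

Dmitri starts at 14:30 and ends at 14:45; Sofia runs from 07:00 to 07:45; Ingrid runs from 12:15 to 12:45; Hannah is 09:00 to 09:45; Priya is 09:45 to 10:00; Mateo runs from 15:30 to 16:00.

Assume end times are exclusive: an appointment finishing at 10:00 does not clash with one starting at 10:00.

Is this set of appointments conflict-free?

Sorted by start: Sofia, Hannah, Priya, Ingrid, Dmitri, Mateo.
Hannah starts after Sofia ends, so nothing later overlaps Sofia either.
Priya starts exactly when Hannah ends (back-to-back, no overlap), so nothing later overlaps Hannah either.
Ingrid starts after Priya ends, so nothing later overlaps Priya either.
Dmitri starts after Ingrid ends, so nothing later overlaps Ingrid either.
Mateo starts after Dmitri ends.
Every pair is clear; the schedule has no overlaps.

Yes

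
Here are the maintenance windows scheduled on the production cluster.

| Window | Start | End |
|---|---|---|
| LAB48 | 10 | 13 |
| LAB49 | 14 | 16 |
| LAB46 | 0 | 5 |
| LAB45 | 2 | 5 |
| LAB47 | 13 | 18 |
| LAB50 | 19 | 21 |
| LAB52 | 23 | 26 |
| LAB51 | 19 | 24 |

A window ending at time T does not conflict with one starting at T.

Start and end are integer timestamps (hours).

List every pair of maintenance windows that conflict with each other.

Sorted by start: LAB46, LAB45, LAB48, LAB47, LAB49, LAB50, LAB51, LAB52.
LAB45 starts before LAB46 ends → LAB46 and LAB45 overlap.
LAB48 starts after LAB46 ends; LAB46 is clear from here.
LAB48 starts after LAB45 ends; LAB45 is clear from here.
LAB47 starts exactly when LAB48 ends (back-to-back, no overlap); LAB48 is clear from here.
LAB49 starts before LAB47 ends → LAB47 and LAB49 overlap.
LAB50 starts after LAB47 ends; LAB47 is clear from here.
LAB50 starts after LAB49 ends; LAB49 is clear from here.
LAB51 starts before LAB50 ends → LAB50 and LAB51 overlap.
LAB52 starts after LAB50 ends.
LAB52 starts before LAB51 ends → LAB51 and LAB52 overlap.

LAB45 & LAB46, LAB47 & LAB49, LAB50 & LAB51, LAB51 & LAB52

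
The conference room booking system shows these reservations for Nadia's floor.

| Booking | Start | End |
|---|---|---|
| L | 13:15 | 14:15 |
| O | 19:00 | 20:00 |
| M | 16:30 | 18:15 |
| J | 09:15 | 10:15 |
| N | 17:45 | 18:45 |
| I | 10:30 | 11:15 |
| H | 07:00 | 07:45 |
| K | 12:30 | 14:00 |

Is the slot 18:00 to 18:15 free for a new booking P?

H: ends 07:45 at or before P starts 18:00 → clear.
J: ends 10:15 at or before P starts 18:00 → clear.
I: ends 11:15 at or before P starts 18:00 → clear.
K: ends 14:00 at or before P starts 18:00 → clear.
L: ends 14:15 at or before P starts 18:00 → clear.
M: starts 16:30 before P ends 18:15, and ends 18:15 after P starts 18:00 → overlap.
N: starts 17:45 before P ends 18:15, and ends 18:45 after P starts 18:00 → overlap.
O: starts 19:00 at or after P ends 18:15 → clear.
P overlaps M, N.

No — it overlaps M, N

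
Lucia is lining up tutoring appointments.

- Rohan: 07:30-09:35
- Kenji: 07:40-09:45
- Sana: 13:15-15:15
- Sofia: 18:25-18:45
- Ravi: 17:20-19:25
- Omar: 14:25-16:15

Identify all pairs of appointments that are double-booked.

Kenji & Rohan, Omar & Sana, Ravi & Sofia

Check each pair: they overlap iff neither finishes before the other starts.
Sorted by start: Rohan, Kenji, Sana, Omar, Ravi, Sofia.
Kenji starts before Rohan ends → Rohan and Kenji overlap.
Sana starts after Rohan ends, so Rohan has no further overlaps.
Sana starts after Kenji ends, so Kenji has no further overlaps.
Omar starts before Sana ends → Sana and Omar overlap.
Ravi starts after Sana ends, so Sana has no further overlaps.
Ravi starts after Omar ends, so Omar has no further overlaps.
Sofia starts before Ravi ends → Ravi and Sofia overlap.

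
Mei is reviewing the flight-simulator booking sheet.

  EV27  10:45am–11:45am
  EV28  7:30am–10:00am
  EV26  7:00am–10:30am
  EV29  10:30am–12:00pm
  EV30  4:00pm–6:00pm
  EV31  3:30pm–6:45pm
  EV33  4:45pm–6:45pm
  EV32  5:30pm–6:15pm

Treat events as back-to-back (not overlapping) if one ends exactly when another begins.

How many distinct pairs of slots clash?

Check each pair: they overlap iff neither finishes before the other starts.
Sorted by start: EV26, EV28, EV29, EV27, EV31, EV30, EV33, EV32.
EV28 starts before EV26 ends → EV26 and EV28 overlap.
EV29 starts exactly when EV26 ends (back-to-back, no overlap); EV26 is clear from here.
EV29 starts after EV28 ends; EV28 is clear from here.
EV27 starts before EV29 ends → EV29 and EV27 overlap.
EV31 starts after EV29 ends; EV29 is clear from here.
EV31 starts after EV27 ends; EV27 is clear from here.
EV30 starts before EV31 ends → EV31 and EV30 overlap.
EV33 starts before EV31 ends → EV31 and EV33 overlap.
EV32 starts before EV31 ends → EV31 and EV32 overlap.
EV33 starts before EV30 ends → EV30 and EV33 overlap.
EV32 starts before EV30 ends → EV30 and EV32 overlap.
EV32 starts before EV33 ends → EV33 and EV32 overlap.
Overlapping pairs: EV26 & EV28, EV27 & EV29, EV30 & EV31, EV30 & EV32, EV30 & EV33, EV31 & EV32, EV31 & EV33, EV32 & EV33 — 8 in total.

8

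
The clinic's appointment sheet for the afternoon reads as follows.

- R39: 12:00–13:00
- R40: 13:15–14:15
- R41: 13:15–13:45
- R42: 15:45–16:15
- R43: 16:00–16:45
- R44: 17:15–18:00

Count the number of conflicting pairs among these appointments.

2

Sorted by start: R39, R40, R41, R42, R43, R44.
R40 starts after R39 ends, so R39 has no further overlaps.
R41 starts before R40 ends → R40 and R41 overlap.
R42 starts after R40 ends, so R40 has no further overlaps.
R42 starts after R41 ends, so R41 has no further overlaps.
R43 starts before R42 ends → R42 and R43 overlap.
R44 starts after R42 ends.
R44 starts after R43 ends.
Overlapping pairs: R40 & R41, R42 & R43 — 2 in total.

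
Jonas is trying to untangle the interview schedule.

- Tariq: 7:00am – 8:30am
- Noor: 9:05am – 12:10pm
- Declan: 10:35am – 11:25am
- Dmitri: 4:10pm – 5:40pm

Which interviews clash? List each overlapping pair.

Sorted by start: Tariq, Noor, Declan, Dmitri.
Noor starts after Tariq ends; Tariq is clear from here.
Declan starts before Noor ends → Noor and Declan overlap.
Dmitri starts after Noor ends.
Dmitri starts after Declan ends.

Declan & Noor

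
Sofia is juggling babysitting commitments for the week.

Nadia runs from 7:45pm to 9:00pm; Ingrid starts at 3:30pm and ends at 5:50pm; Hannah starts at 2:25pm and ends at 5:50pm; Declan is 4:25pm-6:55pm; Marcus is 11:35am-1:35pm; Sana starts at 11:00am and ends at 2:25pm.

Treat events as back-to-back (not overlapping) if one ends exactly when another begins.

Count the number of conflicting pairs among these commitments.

4

Sorted by start: Sana, Marcus, Hannah, Ingrid, Declan, Nadia.
Marcus starts before Sana ends → Sana and Marcus overlap.
Hannah starts exactly when Sana ends (back-to-back, no overlap); Sana is clear from here.
Hannah starts after Marcus ends; Marcus is clear from here.
Ingrid starts before Hannah ends → Hannah and Ingrid overlap.
Declan starts before Hannah ends → Hannah and Declan overlap.
Nadia starts after Hannah ends.
Declan starts before Ingrid ends → Ingrid and Declan overlap.
Nadia starts after Ingrid ends.
Nadia starts after Declan ends.
Overlapping pairs: Declan & Hannah, Declan & Ingrid, Hannah & Ingrid, Marcus & Sana — 4 in total.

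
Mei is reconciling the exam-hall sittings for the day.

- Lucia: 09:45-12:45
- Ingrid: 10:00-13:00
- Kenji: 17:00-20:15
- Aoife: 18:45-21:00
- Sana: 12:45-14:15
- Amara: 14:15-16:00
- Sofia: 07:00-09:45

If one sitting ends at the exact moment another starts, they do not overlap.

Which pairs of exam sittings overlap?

Aoife & Kenji, Ingrid & Lucia, Ingrid & Sana

Sorted by start: Sofia, Lucia, Ingrid, Sana, Amara, Kenji, Aoife.
Lucia starts exactly when Sofia ends (back-to-back, no overlap) — done with Sofia.
Ingrid starts before Lucia ends → Lucia and Ingrid overlap.
Sana starts exactly when Lucia ends (back-to-back, no overlap) — done with Lucia.
Sana starts before Ingrid ends → Ingrid and Sana overlap.
Amara starts after Ingrid ends — done with Ingrid.
Amara starts exactly when Sana ends (back-to-back, no overlap) — done with Sana.
Kenji starts after Amara ends — done with Amara.
Aoife starts before Kenji ends → Kenji and Aoife overlap.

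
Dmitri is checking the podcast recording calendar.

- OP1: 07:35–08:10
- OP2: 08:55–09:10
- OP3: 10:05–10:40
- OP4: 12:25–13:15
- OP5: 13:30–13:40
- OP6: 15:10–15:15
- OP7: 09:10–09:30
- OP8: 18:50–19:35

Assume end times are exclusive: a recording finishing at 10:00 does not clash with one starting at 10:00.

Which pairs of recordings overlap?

Sorted by start: OP1, OP2, OP7, OP3, OP4, OP5, OP6, OP8.
OP2 starts after OP1 ends, so OP1 has no further overlaps.
OP7 starts exactly when OP2 ends (back-to-back, no overlap), so OP2 has no further overlaps.
OP3 starts after OP7 ends, so OP7 has no further overlaps.
OP4 starts after OP3 ends, so OP3 has no further overlaps.
OP5 starts after OP4 ends, so OP4 has no further overlaps.
OP6 starts after OP5 ends, so OP5 has no further overlaps.
OP8 starts after OP6 ends.

no conflicts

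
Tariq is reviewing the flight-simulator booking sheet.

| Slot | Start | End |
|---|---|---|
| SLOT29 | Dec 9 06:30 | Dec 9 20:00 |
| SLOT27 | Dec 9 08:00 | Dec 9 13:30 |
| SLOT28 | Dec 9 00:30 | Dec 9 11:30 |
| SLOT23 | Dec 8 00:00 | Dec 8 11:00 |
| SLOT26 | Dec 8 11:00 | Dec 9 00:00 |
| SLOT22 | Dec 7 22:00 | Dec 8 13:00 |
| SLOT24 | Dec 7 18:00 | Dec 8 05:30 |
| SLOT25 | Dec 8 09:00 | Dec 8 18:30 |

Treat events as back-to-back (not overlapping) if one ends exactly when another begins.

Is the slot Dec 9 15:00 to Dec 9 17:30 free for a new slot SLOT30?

SLOT24: ends Dec 8 05:30 at or before SLOT30 starts Dec 9 15:00 → clear.
SLOT22: ends Dec 8 13:00 at or before SLOT30 starts Dec 9 15:00 → clear.
SLOT23: ends Dec 8 11:00 at or before SLOT30 starts Dec 9 15:00 → clear.
SLOT25: ends Dec 8 18:30 at or before SLOT30 starts Dec 9 15:00 → clear.
SLOT26: ends Dec 9 00:00 at or before SLOT30 starts Dec 9 15:00 → clear.
SLOT28: ends Dec 9 11:30 at or before SLOT30 starts Dec 9 15:00 → clear.
SLOT29: starts Dec 9 06:30 before SLOT30 ends Dec 9 17:30, and ends Dec 9 20:00 after SLOT30 starts Dec 9 15:00 → overlap.
SLOT27: ends Dec 9 13:30 at or before SLOT30 starts Dec 9 15:00 → clear.
SLOT30 overlaps SLOT29.

No — it overlaps SLOT29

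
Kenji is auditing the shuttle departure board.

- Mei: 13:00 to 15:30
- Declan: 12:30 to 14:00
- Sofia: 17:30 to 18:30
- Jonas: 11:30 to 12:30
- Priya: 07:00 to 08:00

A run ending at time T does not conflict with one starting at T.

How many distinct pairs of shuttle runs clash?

1

Two intervals overlap when each starts before the other ends.
Sorted by start: Priya, Jonas, Declan, Mei, Sofia.
Jonas starts after Priya ends, so nothing later overlaps Priya either.
Declan starts exactly when Jonas ends (back-to-back, no overlap), so nothing later overlaps Jonas either.
Mei starts before Declan ends → Declan and Mei overlap.
Sofia starts after Declan ends.
Sofia starts after Mei ends.
Overlapping pairs: Declan & Mei — 1 in total.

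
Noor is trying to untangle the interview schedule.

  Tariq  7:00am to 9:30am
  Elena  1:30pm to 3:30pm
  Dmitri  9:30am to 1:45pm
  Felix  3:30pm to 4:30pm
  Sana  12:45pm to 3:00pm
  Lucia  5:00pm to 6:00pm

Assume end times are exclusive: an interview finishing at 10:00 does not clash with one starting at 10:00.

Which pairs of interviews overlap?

Check each pair: they overlap iff neither finishes before the other starts.
Sorted by start: Tariq, Dmitri, Sana, Elena, Felix, Lucia.
Dmitri starts exactly when Tariq ends (back-to-back, no overlap), so nothing later overlaps Tariq either.
Sana starts before Dmitri ends → Dmitri and Sana overlap.
Elena starts before Dmitri ends → Dmitri and Elena overlap.
Felix starts after Dmitri ends, so nothing later overlaps Dmitri either.
Elena starts before Sana ends → Sana and Elena overlap.
Felix starts after Sana ends, so nothing later overlaps Sana either.
Felix starts exactly when Elena ends (back-to-back, no overlap), so nothing later overlaps Elena either.
Lucia starts after Felix ends.

Dmitri & Elena, Dmitri & Sana, Elena & Sana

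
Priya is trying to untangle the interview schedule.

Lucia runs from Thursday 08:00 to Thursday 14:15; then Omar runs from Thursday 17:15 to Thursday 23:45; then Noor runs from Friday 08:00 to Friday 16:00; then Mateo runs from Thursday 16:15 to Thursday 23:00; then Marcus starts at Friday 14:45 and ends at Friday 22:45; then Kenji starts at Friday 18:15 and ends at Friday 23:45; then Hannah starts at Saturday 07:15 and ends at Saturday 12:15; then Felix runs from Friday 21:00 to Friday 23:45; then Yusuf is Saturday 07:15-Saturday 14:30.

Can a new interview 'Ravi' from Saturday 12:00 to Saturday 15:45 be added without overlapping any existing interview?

Lucia: ends Thursday 14:15 at or before Ravi starts Saturday 12:00 → clear.
Mateo: ends Thursday 23:00 at or before Ravi starts Saturday 12:00 → clear.
Omar: ends Thursday 23:45 at or before Ravi starts Saturday 12:00 → clear.
Noor: ends Friday 16:00 at or before Ravi starts Saturday 12:00 → clear.
Marcus: ends Friday 22:45 at or before Ravi starts Saturday 12:00 → clear.
Kenji: ends Friday 23:45 at or before Ravi starts Saturday 12:00 → clear.
Felix: ends Friday 23:45 at or before Ravi starts Saturday 12:00 → clear.
Hannah: starts Saturday 07:15 before Ravi ends Saturday 15:45, and ends Saturday 12:15 after Ravi starts Saturday 12:00 → overlap.
Yusuf: starts Saturday 07:15 before Ravi ends Saturday 15:45, and ends Saturday 14:30 after Ravi starts Saturday 12:00 → overlap.
Ravi overlaps Hannah, Yusuf.

No — it overlaps Hannah, Yusuf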